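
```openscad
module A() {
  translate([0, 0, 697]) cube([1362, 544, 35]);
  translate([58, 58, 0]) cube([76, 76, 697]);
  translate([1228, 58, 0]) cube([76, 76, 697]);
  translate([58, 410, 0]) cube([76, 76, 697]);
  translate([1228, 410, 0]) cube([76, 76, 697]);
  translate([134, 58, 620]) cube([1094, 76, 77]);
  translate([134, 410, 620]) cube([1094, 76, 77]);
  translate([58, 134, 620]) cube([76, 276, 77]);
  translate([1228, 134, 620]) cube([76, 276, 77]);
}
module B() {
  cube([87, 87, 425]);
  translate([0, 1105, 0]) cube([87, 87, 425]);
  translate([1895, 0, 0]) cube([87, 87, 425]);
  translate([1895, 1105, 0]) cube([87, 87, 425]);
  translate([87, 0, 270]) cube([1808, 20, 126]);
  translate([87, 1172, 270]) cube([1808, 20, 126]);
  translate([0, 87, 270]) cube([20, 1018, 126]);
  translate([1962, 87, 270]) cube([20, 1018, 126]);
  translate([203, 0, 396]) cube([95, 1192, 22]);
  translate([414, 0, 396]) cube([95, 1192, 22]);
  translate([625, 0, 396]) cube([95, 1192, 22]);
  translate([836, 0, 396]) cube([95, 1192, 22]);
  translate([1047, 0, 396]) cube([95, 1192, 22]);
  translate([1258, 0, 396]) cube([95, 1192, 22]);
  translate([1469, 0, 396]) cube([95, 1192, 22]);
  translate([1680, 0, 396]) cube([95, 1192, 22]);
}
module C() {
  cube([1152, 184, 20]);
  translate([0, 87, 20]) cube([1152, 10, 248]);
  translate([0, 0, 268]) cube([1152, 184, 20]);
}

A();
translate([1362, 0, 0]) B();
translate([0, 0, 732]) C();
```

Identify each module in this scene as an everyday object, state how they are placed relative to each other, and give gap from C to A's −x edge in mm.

The I-beam's min-x is at 0; the table's min-x is 0; gap = 0 mm.

A is a table. B is a bed frame. C is an I-beam. The bed frame is against the table's +x side, with their −y faces flush. The I-beam is on top of the table. The gap from the I-beam to the table's −x edge is 0 mm.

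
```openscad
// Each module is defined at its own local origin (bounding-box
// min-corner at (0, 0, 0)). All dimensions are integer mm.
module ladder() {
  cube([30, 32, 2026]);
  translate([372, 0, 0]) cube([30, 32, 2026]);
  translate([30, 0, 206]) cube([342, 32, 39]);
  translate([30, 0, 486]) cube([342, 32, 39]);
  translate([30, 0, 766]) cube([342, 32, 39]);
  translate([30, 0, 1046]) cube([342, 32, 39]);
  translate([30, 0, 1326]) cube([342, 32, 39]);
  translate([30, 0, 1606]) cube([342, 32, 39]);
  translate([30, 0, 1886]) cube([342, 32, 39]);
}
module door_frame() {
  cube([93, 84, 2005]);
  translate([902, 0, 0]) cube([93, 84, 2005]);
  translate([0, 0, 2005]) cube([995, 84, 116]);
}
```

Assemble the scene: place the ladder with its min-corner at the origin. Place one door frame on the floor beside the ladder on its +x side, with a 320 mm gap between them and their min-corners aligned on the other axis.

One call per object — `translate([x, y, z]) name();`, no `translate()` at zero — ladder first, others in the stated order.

ladder();
translate([722, 0, 0]) door_frame();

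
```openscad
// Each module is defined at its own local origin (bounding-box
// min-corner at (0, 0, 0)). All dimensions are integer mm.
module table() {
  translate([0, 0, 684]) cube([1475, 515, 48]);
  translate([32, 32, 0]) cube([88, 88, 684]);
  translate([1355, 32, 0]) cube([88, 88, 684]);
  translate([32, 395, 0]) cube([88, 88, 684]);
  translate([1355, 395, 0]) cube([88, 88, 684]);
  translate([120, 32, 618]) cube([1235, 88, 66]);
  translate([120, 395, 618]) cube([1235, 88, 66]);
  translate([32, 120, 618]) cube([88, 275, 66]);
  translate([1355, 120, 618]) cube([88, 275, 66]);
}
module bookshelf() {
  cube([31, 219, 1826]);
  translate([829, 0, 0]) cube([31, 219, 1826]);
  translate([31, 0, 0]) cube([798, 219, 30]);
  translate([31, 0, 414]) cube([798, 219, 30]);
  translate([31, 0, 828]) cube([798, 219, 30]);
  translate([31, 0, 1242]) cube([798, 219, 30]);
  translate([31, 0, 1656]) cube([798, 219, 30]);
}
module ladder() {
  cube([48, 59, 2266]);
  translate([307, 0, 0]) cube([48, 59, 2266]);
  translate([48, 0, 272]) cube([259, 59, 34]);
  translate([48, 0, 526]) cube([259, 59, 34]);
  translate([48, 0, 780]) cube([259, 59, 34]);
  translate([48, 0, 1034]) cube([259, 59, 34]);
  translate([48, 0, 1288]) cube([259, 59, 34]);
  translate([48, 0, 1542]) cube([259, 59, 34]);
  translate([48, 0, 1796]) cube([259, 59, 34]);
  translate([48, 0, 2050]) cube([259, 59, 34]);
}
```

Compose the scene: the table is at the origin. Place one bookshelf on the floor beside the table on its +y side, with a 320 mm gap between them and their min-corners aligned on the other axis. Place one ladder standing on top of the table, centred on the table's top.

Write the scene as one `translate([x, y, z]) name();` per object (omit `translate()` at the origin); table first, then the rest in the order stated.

table();
translate([0, 835, 0]) bookshelf();
translate([560, 228, 732]) ladder();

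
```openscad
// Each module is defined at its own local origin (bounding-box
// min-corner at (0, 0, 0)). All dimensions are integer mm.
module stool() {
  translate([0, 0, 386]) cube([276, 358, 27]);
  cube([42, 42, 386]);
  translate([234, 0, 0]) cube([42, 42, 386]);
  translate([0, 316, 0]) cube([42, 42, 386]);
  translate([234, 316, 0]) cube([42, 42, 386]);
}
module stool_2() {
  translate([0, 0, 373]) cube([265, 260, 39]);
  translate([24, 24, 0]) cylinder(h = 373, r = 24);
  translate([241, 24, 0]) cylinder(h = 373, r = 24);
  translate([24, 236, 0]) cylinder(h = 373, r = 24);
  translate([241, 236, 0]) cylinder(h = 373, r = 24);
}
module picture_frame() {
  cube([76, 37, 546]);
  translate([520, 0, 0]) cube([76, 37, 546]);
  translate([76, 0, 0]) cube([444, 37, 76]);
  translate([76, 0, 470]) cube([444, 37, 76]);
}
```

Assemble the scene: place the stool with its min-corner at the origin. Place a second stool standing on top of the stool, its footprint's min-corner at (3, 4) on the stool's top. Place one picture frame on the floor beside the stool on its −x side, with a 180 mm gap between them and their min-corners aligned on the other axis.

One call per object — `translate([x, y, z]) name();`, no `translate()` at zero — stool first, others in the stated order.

stool();
translate([3, 4, 413]) stool_2();
translate([-776, 0, 0]) picture_frame();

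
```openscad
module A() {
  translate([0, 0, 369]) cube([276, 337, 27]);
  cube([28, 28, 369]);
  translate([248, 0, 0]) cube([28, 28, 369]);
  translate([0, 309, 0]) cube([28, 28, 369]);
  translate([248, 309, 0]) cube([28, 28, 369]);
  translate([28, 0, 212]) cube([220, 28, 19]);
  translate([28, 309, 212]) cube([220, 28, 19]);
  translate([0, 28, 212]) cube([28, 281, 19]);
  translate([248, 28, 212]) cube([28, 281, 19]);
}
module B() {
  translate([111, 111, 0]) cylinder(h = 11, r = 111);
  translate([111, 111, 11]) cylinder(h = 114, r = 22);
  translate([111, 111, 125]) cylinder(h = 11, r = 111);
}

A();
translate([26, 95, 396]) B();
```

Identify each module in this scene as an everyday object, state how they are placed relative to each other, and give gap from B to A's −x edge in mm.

The spool's min-x is at 26; the stool's min-x is 0; gap = 26 mm.

A is a stool. B is a spool. The spool is on top of the stool. The gap from the spool to the stool's −x edge is 26 mm.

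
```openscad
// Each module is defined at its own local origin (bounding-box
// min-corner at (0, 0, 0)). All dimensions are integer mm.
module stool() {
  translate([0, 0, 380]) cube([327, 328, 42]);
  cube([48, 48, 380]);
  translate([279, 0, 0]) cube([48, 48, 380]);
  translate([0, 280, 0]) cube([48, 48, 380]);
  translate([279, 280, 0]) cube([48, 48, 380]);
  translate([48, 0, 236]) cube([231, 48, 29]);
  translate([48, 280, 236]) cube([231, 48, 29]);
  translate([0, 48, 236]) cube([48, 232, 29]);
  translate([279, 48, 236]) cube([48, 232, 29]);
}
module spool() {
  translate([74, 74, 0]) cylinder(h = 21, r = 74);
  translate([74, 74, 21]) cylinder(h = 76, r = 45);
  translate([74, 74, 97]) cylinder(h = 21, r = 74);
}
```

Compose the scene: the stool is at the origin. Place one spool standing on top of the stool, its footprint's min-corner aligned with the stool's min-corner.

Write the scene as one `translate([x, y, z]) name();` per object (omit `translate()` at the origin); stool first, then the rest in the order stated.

stool();
translate([0, 0, 422]) spool();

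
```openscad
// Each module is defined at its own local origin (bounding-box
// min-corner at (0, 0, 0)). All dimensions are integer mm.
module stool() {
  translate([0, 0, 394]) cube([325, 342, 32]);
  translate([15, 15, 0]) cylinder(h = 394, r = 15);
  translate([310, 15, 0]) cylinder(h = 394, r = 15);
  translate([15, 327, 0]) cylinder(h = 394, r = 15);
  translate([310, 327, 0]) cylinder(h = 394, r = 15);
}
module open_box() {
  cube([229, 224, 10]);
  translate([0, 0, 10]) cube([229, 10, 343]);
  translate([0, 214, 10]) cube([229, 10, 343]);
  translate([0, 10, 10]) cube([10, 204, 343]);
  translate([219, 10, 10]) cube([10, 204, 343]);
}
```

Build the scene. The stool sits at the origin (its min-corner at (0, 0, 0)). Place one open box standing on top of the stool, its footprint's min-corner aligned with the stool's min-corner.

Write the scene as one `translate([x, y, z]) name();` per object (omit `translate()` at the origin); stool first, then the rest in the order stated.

stool();
translate([0, 0, 426]) open_box();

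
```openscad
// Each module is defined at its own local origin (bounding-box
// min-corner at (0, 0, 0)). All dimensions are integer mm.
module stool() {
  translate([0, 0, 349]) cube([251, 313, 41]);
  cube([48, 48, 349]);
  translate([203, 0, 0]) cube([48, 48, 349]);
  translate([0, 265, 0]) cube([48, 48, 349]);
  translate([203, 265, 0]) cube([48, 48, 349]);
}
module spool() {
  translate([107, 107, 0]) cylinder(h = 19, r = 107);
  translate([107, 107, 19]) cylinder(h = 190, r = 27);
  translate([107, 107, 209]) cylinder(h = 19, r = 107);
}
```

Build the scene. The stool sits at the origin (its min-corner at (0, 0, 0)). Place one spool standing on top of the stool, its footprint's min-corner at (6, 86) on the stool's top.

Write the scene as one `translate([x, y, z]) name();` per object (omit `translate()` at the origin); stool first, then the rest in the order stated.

stool();
translate([6, 86, 390]) spool();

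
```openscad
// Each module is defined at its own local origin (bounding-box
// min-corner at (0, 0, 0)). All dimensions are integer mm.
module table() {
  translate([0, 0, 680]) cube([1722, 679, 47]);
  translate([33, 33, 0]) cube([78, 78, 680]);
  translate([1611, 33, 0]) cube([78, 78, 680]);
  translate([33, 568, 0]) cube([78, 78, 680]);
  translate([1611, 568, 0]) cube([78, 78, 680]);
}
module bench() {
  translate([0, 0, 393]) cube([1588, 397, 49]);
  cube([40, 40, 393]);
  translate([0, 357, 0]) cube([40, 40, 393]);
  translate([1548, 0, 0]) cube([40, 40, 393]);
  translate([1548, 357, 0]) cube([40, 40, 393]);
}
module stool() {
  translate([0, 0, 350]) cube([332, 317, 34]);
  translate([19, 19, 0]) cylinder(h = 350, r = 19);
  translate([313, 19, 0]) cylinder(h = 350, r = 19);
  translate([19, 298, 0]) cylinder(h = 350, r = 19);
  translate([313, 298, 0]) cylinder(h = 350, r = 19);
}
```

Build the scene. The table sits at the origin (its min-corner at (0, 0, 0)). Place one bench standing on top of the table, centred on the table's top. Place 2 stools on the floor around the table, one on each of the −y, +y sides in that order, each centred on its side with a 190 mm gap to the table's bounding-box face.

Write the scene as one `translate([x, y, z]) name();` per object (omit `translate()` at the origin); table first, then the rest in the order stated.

table();
translate([67, 141, 727]) bench();
translate([695, -507, 0]) stool();
translate([695, 869, 0]) stool();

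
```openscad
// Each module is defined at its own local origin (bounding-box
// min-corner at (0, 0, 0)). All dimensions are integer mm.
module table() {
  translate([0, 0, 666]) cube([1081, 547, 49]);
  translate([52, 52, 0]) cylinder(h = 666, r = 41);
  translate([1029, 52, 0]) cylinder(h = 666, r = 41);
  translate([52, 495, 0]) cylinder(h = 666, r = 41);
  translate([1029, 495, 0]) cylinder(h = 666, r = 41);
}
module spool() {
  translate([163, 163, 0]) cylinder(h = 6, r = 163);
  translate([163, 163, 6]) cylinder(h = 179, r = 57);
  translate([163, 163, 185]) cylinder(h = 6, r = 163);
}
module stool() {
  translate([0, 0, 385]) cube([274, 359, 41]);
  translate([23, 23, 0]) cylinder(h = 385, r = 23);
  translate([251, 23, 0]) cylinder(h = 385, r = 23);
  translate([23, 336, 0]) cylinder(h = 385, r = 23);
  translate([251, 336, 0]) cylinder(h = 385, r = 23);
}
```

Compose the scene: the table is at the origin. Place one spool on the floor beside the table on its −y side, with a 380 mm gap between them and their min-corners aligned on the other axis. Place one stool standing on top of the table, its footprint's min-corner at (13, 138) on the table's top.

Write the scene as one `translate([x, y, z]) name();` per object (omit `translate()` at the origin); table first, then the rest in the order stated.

table();
translate([0, -706, 0]) spool();
translate([13, 138, 715]) stool();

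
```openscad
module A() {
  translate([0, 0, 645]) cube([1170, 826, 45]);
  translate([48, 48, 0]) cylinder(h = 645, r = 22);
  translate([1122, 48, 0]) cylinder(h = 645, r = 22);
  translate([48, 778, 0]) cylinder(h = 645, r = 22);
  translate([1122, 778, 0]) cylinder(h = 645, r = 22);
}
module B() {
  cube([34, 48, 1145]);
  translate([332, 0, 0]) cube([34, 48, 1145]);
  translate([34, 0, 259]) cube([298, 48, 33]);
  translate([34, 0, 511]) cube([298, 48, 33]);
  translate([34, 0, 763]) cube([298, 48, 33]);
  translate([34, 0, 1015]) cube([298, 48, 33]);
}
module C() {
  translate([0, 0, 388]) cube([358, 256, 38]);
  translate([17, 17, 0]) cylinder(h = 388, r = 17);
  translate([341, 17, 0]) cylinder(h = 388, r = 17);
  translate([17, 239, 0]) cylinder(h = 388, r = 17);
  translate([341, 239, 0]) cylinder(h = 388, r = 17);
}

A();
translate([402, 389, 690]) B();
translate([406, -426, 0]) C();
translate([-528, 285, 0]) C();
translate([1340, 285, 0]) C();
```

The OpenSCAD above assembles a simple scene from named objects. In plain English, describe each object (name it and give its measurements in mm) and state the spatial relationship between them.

A is a table with a 1170×826 mm rectangular top, 45 mm thick, top surface at z = 690 mm, supported by four round legs of 44 mm diameter, each leg's bounding box inset 26 mm from the nearest pair of top edges, running from the floor.

B is a wooden ladder with two side rails of 34×48 mm section and 1145 mm height, set 366 mm apart overall. Between them run 4 rectangular rungs (48 mm deep, 33 mm thick), front faces flush with the rails' −y face. The bottom of the first rung is 259 mm above the floor and each subsequent rung is 252 mm higher than the one below.

C is a four-legged stool. The seat is 358×256 mm, 38 mm thick, top at z = 426 mm. It stands on four round legs, each 34 mm in diameter, from z = 0 to the seat underside, each leg's axis is inset half a diameter from the nearest pair of seat edges (so the leg's bounding box is flush with the corner).

The ladder is on top of the table, centred. Three stools sit around the table at the −y, −x, +x sides.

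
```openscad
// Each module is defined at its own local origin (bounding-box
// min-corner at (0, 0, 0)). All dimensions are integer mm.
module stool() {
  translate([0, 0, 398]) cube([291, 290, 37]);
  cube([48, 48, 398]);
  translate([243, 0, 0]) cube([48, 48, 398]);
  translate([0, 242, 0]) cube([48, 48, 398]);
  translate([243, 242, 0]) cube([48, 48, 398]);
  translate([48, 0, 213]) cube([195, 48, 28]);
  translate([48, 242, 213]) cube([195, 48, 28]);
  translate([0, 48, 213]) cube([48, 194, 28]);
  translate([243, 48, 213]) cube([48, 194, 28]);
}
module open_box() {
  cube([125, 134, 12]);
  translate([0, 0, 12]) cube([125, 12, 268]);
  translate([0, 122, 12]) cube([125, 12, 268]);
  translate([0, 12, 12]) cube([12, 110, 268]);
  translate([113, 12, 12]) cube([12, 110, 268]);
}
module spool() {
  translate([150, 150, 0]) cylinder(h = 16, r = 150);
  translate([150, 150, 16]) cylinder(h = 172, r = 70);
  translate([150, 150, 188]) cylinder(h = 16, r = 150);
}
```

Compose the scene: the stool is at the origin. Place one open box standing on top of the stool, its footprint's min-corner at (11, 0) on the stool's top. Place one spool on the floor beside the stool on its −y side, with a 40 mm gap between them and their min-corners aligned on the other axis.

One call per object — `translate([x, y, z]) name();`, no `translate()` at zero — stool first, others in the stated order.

stool();
translate([11, 0, 435]) open_box();
translate([0, -340, 0]) spool();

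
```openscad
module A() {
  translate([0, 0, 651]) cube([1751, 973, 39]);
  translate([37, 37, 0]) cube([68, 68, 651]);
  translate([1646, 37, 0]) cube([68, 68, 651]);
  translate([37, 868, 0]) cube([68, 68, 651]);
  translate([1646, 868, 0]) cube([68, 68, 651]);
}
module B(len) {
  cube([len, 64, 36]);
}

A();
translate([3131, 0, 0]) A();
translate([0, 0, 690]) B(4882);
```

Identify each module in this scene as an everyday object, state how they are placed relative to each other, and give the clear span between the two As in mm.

Second table starts at x = 3131; first ends at x = 1751; clear span = 3131 − 1751 = 1380 mm.

A is a table. B is a beam. A beam spans the tops of two tables. The clear span between the two tables is 1380 mm.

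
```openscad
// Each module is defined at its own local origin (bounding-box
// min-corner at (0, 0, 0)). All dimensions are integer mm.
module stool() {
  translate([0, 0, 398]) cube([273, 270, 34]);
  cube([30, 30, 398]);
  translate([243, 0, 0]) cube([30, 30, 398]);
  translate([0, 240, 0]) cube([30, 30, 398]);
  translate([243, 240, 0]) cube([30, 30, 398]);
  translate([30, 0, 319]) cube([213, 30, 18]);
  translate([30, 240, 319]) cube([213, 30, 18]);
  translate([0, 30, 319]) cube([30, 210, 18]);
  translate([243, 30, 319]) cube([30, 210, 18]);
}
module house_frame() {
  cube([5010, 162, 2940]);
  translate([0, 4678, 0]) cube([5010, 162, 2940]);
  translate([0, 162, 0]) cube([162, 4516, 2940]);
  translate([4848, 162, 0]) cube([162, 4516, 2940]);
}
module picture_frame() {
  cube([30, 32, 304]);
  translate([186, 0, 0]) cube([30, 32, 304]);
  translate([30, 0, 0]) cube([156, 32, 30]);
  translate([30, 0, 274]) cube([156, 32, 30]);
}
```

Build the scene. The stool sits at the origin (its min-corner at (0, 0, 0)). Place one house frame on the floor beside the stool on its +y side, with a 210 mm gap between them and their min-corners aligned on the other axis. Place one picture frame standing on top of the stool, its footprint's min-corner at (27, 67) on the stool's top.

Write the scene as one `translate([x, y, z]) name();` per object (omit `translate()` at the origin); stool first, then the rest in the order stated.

stool();
translate([0, 480, 0]) house_frame();
translate([27, 67, 432]) picture_frame();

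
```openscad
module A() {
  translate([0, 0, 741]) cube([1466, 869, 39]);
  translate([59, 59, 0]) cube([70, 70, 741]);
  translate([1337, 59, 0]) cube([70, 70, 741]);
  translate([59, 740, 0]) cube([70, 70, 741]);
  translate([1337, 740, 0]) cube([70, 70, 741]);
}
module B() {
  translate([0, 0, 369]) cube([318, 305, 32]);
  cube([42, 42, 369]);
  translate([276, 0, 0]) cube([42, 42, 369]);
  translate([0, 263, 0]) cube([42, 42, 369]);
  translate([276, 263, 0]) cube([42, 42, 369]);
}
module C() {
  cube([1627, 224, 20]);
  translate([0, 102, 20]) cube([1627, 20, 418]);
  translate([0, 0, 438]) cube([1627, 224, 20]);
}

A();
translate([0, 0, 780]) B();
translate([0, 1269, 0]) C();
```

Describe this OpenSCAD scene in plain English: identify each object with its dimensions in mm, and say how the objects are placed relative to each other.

A is a table with a 1466×869 mm rectangular top, 39 mm thick, top surface at z = 780 mm, supported by four 70×70 mm square legs, each inset 59 mm from the nearest pair of top edges, running from the floor.

B is a four-legged stool. The seat is a 318×305×32 mm slab whose top surface is at z = 401 mm; four square legs, each 42×42 mm in cross-section, run from the floor (z = 0) to the underside of the seat, each flush with a corner of the seat.

C is an I-beam lying along x, 1627 mm long. Overall section height 458 mm. Two flanges 224 mm wide (y) and 20 mm thick, one on the floor and one at the top; a web 20 mm thick runs between them, centred on the flange width.

The stool is on top of the table. The I-beam is on the floor beside the table on its +y side.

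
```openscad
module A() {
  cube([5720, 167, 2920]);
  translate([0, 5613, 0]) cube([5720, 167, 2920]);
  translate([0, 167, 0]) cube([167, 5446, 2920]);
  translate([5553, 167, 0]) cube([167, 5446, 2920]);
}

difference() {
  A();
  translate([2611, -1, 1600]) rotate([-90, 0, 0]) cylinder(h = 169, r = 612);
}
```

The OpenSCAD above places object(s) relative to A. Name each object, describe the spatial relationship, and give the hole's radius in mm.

The subtracted cylinder has r = 612 mm.

A is a house frame. The house frame has a circular hole through its front wall. The hole's radius is 612 mm.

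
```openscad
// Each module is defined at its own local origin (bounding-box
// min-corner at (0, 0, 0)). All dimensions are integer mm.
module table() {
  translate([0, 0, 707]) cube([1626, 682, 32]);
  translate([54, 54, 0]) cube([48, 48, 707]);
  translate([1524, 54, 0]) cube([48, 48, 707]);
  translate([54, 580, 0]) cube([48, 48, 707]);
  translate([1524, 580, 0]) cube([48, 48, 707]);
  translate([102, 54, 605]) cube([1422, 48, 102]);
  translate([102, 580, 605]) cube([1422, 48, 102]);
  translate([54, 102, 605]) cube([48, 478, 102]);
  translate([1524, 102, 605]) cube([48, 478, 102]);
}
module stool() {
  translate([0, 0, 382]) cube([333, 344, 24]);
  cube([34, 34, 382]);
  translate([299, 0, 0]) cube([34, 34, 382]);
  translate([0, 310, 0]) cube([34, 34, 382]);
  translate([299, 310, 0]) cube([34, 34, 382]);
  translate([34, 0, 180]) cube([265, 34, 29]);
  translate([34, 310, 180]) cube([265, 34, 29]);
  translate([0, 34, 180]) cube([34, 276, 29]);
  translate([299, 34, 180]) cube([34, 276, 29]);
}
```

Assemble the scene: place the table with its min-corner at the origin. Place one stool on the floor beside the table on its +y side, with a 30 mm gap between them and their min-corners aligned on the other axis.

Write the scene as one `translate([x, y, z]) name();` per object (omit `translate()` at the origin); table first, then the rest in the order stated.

table();
translate([0, 712, 0]) stool();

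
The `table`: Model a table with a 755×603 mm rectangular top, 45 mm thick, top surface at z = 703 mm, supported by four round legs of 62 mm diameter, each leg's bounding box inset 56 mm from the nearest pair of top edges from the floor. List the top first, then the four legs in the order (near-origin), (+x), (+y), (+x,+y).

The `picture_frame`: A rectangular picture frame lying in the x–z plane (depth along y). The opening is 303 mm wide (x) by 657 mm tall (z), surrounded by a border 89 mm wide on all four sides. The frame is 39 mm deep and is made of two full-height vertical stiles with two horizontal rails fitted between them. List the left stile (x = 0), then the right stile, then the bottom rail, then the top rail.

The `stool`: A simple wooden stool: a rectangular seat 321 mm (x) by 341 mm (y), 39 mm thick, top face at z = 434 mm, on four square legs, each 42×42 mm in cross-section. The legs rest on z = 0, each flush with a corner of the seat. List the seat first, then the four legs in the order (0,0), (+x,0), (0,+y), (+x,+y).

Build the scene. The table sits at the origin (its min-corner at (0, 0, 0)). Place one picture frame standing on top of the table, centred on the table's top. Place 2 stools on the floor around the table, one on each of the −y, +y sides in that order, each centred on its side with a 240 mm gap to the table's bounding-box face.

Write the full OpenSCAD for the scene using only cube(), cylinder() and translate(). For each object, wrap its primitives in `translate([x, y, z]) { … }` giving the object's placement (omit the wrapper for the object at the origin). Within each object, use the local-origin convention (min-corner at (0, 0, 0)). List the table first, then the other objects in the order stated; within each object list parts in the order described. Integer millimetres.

translate([0, 0, 658]) cube([755, 603, 45]);
translate([87, 87, 0]) cylinder(h = 658, r = 31);
translate([668, 87, 0]) cylinder(h = 658, r = 31);
translate([87, 516, 0]) cylinder(h = 658, r = 31);
translate([668, 516, 0]) cylinder(h = 658, r = 31);
translate([137, 282, 703]) {
  cube([89, 39, 835]);
  translate([392, 0, 0]) cube([89, 39, 835]);
  translate([89, 0, 0]) cube([303, 39, 89]);
  translate([89, 0, 746]) cube([303, 39, 89]);
}
translate([217, -581, 0]) {
  translate([0, 0, 395]) cube([321, 341, 39]);
  cube([42, 42, 395]);
  translate([279, 0, 0]) cube([42, 42, 395]);
  translate([0, 299, 0]) cube([42, 42, 395]);
  translate([279, 299, 0]) cube([42, 42, 395]);
}
translate([217, 843, 0]) {
  translate([0, 0, 395]) cube([321, 341, 39]);
  cube([42, 42, 395]);
  translate([279, 0, 0]) cube([42, 42, 395]);
  translate([0, 299, 0]) cube([42, 42, 395]);
  translate([279, 299, 0]) cube([42, 42, 395]);
}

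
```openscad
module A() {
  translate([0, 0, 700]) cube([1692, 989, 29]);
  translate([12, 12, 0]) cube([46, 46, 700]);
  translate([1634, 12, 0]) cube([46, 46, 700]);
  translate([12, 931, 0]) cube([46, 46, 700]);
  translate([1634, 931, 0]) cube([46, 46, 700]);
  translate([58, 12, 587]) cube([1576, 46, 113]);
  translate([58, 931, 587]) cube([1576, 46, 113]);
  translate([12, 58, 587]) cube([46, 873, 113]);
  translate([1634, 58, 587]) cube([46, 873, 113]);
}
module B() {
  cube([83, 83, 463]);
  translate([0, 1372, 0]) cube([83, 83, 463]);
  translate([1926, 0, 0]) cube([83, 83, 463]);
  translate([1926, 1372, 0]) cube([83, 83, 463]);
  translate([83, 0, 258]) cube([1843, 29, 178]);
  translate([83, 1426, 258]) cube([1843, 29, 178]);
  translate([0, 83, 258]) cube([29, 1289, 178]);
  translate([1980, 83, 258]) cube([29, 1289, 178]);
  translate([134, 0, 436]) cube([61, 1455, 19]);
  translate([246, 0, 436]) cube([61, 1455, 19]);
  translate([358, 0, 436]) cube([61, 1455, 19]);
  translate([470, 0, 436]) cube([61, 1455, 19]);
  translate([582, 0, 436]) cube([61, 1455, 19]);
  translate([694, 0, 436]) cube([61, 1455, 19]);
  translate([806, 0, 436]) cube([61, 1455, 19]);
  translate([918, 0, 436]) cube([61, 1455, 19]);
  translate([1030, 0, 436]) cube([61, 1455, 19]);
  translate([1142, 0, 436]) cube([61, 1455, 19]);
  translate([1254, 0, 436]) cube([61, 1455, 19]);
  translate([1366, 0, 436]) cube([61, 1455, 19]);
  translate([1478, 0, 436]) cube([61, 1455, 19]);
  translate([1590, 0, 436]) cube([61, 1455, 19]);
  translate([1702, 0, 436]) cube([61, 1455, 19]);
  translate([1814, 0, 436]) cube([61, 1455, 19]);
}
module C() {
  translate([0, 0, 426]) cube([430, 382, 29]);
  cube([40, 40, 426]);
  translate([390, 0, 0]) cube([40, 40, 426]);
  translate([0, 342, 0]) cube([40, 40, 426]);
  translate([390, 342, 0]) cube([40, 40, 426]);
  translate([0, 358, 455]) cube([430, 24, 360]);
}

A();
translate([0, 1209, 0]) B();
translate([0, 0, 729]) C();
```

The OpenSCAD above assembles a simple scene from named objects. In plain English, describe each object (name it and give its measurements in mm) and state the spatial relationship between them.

A is a table with a 1692×989 mm rectangular top, 29 mm thick, top surface at z = 729 mm, supported by four 46×46 mm square legs, each inset 12 mm from the nearest pair of top edges, running from the floor. Four apron rails, 46 mm thick and 113 mm tall, run between adjacent legs with their top edges flush with the underside of the top and their outer faces flush with the legs' outer faces.

B is a bed frame 2009 mm long (x) by 1455 mm wide (y). Four 83×83 mm corner posts, 463 mm tall, at the corners of the footprint. Four rails of 29 mm thickness and 178 mm height run between adjacent posts with their undersides at z = 258 mm, their outer faces flush with the outside of the frame (the two x-running rails run between the posts' inner faces; the two y-running rails run between the posts' inner faces). 16 slats, each 61 mm wide (x) and 19 mm thick, lie across the top of the two x-running rails, running the full 1455 mm width of the frame in y; the slats are evenly spaced along x between the inner faces of the end posts with equal gaps (rounded down to the nearest mm) at the −x end and between each pair — any rounding remainder accumulates at the +x end.

C is a chair. The seat is a 430×382×29 mm slab with its top at z = 455 mm, on four 40×40 mm corner legs (flush with the seat edges, standing on z = 0). A flat backrest 24 mm thick, 360 mm tall, spans the full seat width and rises from the seat top along its +y edge, rear face flush with the rear of the seat.

The bed frame is on the floor beside the table on its +y side. The chair is on top of the table.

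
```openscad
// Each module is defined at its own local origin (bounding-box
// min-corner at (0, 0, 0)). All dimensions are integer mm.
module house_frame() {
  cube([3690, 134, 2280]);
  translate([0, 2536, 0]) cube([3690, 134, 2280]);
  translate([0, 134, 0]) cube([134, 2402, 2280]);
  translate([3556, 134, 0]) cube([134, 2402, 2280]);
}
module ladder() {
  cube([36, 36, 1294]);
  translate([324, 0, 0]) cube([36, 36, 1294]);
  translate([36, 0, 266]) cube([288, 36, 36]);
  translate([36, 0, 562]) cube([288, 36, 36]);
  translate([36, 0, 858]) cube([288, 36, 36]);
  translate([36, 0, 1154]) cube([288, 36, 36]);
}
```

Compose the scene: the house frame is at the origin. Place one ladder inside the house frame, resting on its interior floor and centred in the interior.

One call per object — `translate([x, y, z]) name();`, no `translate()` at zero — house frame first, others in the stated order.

house_frame();
translate([1665, 1317, 0]) ladder();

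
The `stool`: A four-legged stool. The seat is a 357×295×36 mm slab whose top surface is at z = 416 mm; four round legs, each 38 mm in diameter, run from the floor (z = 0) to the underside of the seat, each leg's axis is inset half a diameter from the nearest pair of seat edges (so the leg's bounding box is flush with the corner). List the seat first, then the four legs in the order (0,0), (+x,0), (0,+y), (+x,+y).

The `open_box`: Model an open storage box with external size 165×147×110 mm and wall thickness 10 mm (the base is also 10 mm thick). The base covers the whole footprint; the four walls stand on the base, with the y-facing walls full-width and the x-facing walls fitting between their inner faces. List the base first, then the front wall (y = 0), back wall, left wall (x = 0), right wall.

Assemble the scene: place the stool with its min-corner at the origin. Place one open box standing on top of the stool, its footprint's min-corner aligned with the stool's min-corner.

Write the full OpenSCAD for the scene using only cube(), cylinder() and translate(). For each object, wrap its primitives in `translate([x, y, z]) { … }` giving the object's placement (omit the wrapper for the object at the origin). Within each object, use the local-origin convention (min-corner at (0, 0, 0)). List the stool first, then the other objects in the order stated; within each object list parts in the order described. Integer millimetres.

translate([0, 0, 380]) cube([357, 295, 36]);
translate([19, 19, 0]) cylinder(h = 380, r = 19);
translate([338, 19, 0]) cylinder(h = 380, r = 19);
translate([19, 276, 0]) cylinder(h = 380, r = 19);
translate([338, 276, 0]) cylinder(h = 380, r = 19);
translate([0, 0, 416]) {
  cube([165, 147, 10]);
  translate([0, 0, 10]) cube([165, 10, 100]);
  translate([0, 137, 10]) cube([165, 10, 100]);
  translate([0, 10, 10]) cube([10, 127, 100]);
  translate([155, 10, 10]) cube([10, 127, 100]);
}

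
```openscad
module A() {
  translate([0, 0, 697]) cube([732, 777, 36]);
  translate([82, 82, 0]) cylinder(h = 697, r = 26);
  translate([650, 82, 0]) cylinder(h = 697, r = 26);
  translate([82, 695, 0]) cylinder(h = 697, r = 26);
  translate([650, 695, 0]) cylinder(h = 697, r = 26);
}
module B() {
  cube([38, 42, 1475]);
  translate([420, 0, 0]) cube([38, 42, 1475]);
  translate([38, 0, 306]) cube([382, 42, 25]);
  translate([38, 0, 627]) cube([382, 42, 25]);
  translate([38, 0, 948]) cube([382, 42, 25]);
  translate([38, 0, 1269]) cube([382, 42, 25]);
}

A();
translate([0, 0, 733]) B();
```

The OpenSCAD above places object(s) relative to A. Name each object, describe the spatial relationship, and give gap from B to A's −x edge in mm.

A is a table. B is a ladder. The ladder is on top of the table. The gap from the ladder to the table's −x edge is 0 mm.

The ladder's min-x is at 0; the table's min-x is 0; gap = 0 mm.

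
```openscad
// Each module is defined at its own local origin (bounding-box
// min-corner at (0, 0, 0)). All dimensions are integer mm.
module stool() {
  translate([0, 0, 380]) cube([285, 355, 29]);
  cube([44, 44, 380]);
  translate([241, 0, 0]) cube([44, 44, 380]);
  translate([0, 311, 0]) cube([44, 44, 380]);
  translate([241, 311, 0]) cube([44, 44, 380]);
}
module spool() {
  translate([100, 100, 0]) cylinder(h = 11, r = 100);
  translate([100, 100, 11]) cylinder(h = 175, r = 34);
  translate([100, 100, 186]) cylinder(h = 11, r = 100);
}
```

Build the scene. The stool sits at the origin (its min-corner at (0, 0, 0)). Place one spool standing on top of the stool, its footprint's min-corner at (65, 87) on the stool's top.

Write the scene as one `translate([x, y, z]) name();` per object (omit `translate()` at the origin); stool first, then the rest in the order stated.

stool();
translate([65, 87, 409]) spool();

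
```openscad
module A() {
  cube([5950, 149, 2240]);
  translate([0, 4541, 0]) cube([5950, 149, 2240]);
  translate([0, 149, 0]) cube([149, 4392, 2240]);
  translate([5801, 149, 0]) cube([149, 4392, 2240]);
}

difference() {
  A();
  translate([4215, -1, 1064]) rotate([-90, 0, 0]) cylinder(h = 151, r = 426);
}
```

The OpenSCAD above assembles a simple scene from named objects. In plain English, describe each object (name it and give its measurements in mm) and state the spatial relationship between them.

A is the wall frame of a small rectangular building: four walls, each 2240 mm tall and 149 mm thick, enclosing a footprint 5950 mm (x) by 4690 mm (y) outside-to-outside, with no floor or roof. The front and back walls (the −y and +y sides) span the full width; the two side walls fit between them.

The house frame has a circular hole of radius 426 mm through its front wall, centred at (x = 4215, z = 1064).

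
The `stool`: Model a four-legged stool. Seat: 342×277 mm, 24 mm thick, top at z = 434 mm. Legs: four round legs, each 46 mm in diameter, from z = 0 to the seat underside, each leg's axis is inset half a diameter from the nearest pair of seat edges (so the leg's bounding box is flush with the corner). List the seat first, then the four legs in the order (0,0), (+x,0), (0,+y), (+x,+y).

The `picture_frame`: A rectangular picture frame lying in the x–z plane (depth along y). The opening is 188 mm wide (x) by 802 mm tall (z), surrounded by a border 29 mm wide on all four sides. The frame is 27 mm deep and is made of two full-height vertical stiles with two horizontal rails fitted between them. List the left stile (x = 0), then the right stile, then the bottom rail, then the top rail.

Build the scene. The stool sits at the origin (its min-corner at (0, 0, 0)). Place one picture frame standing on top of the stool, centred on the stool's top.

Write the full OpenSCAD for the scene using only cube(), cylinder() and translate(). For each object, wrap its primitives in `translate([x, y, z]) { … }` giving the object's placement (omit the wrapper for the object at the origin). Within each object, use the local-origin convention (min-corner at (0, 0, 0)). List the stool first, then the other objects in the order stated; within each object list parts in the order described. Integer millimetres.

translate([0, 0, 410]) cube([342, 277, 24]);
translate([23, 23, 0]) cylinder(h = 410, r = 23);
translate([319, 23, 0]) cylinder(h = 410, r = 23);
translate([23, 254, 0]) cylinder(h = 410, r = 23);
translate([319, 254, 0]) cylinder(h = 410, r = 23);
translate([48, 125, 434]) {
  cube([29, 27, 860]);
  translate([217, 0, 0]) cube([29, 27, 860]);
  translate([29, 0, 0]) cube([188, 27, 29]);
  translate([29, 0, 831]) cube([188, 27, 29]);
}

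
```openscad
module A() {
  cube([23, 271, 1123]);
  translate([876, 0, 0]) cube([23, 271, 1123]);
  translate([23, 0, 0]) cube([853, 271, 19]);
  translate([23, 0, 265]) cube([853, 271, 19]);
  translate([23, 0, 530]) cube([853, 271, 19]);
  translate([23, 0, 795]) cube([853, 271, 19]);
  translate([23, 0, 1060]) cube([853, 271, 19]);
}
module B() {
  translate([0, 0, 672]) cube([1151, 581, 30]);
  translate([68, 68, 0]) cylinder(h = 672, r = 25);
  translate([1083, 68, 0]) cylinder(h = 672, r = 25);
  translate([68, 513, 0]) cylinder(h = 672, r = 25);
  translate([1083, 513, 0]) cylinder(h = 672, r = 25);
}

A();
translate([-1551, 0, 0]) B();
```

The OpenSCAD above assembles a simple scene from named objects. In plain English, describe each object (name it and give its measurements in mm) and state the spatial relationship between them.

A is an open bookshelf. Two side panels, each 23 mm thick, 271 mm deep and 1123 mm tall, stand 899 mm apart (outside-to-outside). Between them sit 5 shelves, each 19 mm thick and 271 mm deep, spanning the full gap between the sides. The bottom shelf rests on the floor (its underside at z = 0) and the clear gap between one shelf's top and the next shelf's underside is 246 mm.

B is a rectangular dining table. The top is 1151×581×30 mm with its upper surface at z = 702 mm. It stands on four round legs of 50 mm diameter, each leg's bounding box inset 43 mm from the nearest pair of top edges, running from the floor to the underside of the top.

The table is on the floor beside the bookshelf on its −x side.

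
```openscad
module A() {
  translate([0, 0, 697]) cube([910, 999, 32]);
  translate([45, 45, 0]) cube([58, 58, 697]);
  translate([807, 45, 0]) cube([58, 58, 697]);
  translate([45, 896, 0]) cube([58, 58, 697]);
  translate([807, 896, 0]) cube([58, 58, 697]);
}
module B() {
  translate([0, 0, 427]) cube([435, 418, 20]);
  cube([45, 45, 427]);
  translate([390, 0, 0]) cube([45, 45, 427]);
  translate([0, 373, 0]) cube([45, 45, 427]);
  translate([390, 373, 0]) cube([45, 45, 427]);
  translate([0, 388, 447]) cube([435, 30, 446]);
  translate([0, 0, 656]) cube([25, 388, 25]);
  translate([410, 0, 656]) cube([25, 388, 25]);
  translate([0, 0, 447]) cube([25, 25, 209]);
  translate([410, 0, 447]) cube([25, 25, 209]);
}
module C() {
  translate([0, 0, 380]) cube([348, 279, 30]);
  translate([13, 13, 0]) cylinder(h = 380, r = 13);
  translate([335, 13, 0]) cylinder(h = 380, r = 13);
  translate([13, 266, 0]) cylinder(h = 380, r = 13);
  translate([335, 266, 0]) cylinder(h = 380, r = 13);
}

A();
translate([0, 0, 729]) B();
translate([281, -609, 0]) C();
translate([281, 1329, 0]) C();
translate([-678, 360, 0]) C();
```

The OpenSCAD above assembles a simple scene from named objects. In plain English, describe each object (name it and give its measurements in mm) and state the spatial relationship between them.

A is a rectangular dining table. The top is 910×999×32 mm with its upper surface at z = 729 mm. It stands on four 58×58 mm square legs, each inset 45 mm from the nearest pair of top edges, running from the floor to the underside of the top.

B is a chair: 435×418 mm seat, 20 mm thick, top at z = 447 mm, on four 45 mm square corner legs flush with the seat edges. A 30 mm thick backrest slab spans the full seat width, extending 446 mm above the seat top, its back face flush with the seat's +y edge. Two armrests of 25×25 mm section run along each side from the seat's front edge to the front of the backrest, top faces 234 mm above the seat top and outer faces flush with the seat's x-edges; a 25×25 mm post under the front of each armrest stands on the seat at the front corner.

C is a four-legged stool. The seat is a 348×279×30 mm slab whose top surface is at z = 410 mm; four round legs, each 26 mm in diameter, run from the floor (z = 0) to the underside of the seat, each leg's axis is inset half a diameter from the nearest pair of seat edges (so the leg's bounding box is flush with the corner).

The chair is on top of the table. Three stools sit around the table at the −y, +y, −x sides.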